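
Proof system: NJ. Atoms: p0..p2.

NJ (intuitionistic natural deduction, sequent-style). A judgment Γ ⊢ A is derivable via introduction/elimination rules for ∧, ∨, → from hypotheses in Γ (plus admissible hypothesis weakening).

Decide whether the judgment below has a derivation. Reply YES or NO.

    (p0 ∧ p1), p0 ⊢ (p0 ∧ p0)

Derivation (root first):
[∧I] (p0 ∧ p1), p0 ⊢ (p0 ∧ p0)
  [Ax] p0 ⊢ p0
  [Wk] p0, (p0 ∧ p1) ⊢ p0
    [Ax] p0 ⊢ p0

Result: YES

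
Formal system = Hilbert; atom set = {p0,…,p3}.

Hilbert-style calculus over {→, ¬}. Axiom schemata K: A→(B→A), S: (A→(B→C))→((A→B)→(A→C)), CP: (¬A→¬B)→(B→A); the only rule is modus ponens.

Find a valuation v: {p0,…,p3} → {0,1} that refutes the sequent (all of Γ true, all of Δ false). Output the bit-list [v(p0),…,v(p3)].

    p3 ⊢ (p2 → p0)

Search for a countermodel by truth-table:
  v=0000: Γ:[p3=F] Δ:[(p2 → p0)=T] refutes=False
  v=0001: Γ:[p3=T] Δ:[(p2 → p0)=T] refutes=False
  v=0010: Γ:[p3=F] Δ:[(p2 → p0)=F] refutes=False
  v=0011: Γ:[p3=T] Δ:[(p2 → p0)=F] refutes=True  ← countermodel

Result: [0, 0, 1, 1]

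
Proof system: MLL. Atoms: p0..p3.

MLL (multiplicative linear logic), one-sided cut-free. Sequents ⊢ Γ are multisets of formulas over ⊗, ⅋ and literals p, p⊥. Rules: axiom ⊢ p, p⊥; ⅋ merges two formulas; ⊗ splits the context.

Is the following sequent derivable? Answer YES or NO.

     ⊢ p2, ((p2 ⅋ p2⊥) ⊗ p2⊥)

Derivation trace:
[⊗]  ⊢ p2, ((p2 ⅋ p2⊥) ⊗ p2⊥)
  [⅋]  ⊢ (p2 ⅋ p2⊥)
    [Ax]  ⊢ p2, p2⊥
  [Ax]  ⊢ p2, p2⊥

Result: YES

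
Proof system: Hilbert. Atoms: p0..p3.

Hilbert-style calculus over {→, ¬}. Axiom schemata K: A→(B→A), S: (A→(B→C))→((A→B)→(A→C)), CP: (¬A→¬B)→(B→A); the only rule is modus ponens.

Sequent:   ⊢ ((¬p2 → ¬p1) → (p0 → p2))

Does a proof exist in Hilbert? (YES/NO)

Search for a countermodel by truth-table:
  v=0000: Γ:[] Δ:[((¬p2 → ¬p1) → (p0 → p2))=T] refutes=False
  v=0001: Γ:[] Δ:[((¬p2 → ¬p1) → (p0 → p2))=T] refutes=False
  v=0010: Γ:[] Δ:[((¬p2 → ¬p1) → (p0 → p2))=T] refutes=False
  v=0011: Γ:[] Δ:[((¬p2 → ¬p1) → (p0 → p2))=T] refutes=False
  v=0100: Γ:[] Δ:[((¬p2 → ¬p1) → (p0 → p2))=T] refutes=False
  v=0101: Γ:[] Δ:[((¬p2 → ¬p1) → (p0 → p2))=T] refutes=False
  v=0110: Γ:[] Δ:[((¬p2 → ¬p1) → (p0 → p2))=T] refutes=False
  v=0111: Γ:[] Δ:[((¬p2 → ¬p1) → (p0 → p2))=T] refutes=False
  v=1000: Γ:[] Δ:[((¬p2 → ¬p1) → (p0 → p2))=F] refutes=True  ← countermodel

Result: NO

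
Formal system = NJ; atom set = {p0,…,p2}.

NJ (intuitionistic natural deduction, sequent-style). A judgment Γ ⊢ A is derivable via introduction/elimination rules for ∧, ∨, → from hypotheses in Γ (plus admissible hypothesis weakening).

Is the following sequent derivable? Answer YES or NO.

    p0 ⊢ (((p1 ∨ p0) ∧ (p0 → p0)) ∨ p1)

Proof tree:
[∨I₁] p0 ⊢ (((p1 ∨ p0) ∧ (p0 → p0)) ∨ p1)
  [∧I] p0 ⊢ ((p1 ∨ p0) ∧ (p0 → p0))
    [∨I₂] p0 ⊢ (p1 ∨ p0)
      [Ax] p0 ⊢ p0
    [→I]  ⊢ (p0 → p0)
      [Ax] p0 ⊢ p0

Result: YES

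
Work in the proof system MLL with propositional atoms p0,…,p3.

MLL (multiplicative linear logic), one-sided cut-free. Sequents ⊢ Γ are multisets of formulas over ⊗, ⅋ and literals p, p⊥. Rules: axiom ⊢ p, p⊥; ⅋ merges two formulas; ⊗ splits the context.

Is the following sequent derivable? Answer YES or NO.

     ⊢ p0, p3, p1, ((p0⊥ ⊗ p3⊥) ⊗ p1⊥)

Derivation trace:
[⊗]  ⊢ p0, p3, p1, ((p0⊥ ⊗ p3⊥) ⊗ p1⊥)
  [⊗]  ⊢ p0, p3, (p0⊥ ⊗ p3⊥)
    [Ax]  ⊢ p0, p0⊥
    [Ax]  ⊢ p3, p3⊥
  [Ax]  ⊢ p1, p1⊥

Result: YES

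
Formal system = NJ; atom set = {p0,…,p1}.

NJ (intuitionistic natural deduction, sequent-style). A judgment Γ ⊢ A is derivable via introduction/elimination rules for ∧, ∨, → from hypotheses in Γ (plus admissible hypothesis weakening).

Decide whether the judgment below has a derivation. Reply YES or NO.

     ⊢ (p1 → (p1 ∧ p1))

Derivation (root first):
[→I]  ⊢ (p1 → (p1 ∧ p1))
  [∧I] p1 ⊢ (p1 ∧ p1)
    [Ax] p1 ⊢ p1
    [Ax] p1 ⊢ p1

Result: YES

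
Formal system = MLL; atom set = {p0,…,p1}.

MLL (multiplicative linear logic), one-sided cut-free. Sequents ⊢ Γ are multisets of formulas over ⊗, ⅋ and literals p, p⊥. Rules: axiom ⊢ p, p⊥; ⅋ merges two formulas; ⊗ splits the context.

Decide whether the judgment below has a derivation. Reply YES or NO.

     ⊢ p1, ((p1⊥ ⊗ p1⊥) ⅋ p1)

Derivation trace:
[⅋]  ⊢ p1, ((p1⊥ ⊗ p1⊥) ⅋ p1)
  [⊗]  ⊢ p1, p1, (p1⊥ ⊗ p1⊥)
    [Ax]  ⊢ p1, p1⊥
    [Ax]  ⊢ p1, p1⊥

Result: YES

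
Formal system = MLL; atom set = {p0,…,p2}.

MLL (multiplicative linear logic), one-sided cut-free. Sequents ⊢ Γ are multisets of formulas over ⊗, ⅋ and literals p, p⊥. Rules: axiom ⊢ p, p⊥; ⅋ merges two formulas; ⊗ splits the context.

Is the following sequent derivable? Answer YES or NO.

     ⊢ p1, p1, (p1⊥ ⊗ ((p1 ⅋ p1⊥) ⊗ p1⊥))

Derivation (root first):
[⊗]  ⊢ p1, p1, (p1⊥ ⊗ ((p1 ⅋ p1⊥) ⊗ p1⊥))
  [Ax]  ⊢ p1, p1⊥
  [⊗]  ⊢ p1, ((p1 ⅋ p1⊥) ⊗ p1⊥)
    [⅋]  ⊢ (p1 ⅋ p1⊥)
      [Ax]  ⊢ p1, p1⊥
    [Ax]  ⊢ p1, p1⊥

Result: YES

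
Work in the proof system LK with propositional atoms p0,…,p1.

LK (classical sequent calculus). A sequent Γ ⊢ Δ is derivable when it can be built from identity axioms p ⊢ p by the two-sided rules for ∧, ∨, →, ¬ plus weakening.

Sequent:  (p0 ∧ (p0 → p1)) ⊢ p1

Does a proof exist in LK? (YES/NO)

Proof tree:
[∧L] (p0 ∧ (p0 → p1)) ⊢ p1
  [→L] p0, (p0 → p1) ⊢ p1
    [Ax] p0 ⊢ p0
    [Ax] p1 ⊢ p1

Result: YES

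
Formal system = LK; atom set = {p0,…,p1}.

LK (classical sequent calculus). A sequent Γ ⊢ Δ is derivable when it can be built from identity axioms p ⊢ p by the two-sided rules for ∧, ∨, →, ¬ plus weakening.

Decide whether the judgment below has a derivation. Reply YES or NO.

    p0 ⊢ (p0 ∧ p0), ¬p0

Derivation trace:
[¬R] p0 ⊢ (p0 ∧ p0), ¬p0
  [WL] p0, p0 ⊢ (p0 ∧ p0)
    [∧R] p0 ⊢ (p0 ∧ p0)
      [Ax] p0 ⊢ p0
      [Ax] p0 ⊢ p0

Result: YES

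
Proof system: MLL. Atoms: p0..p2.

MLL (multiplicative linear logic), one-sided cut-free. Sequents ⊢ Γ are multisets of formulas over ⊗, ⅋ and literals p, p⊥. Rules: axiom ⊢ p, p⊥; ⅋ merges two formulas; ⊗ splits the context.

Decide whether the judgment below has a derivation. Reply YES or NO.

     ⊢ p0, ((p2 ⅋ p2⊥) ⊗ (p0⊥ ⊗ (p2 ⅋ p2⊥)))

Derivation (root first):
[⊗]  ⊢ p0, ((p2 ⅋ p2⊥) ⊗ (p0⊥ ⊗ (p2 ⅋ p2⊥)))
  [⅋]  ⊢ (p2 ⅋ p2⊥)
    [Ax]  ⊢ p2, p2⊥
  [⊗]  ⊢ p0, (p0⊥ ⊗ (p2 ⅋ p2⊥))
    [Ax]  ⊢ p0, p0⊥
    [⅋]  ⊢ (p2 ⅋ p2⊥)
      [Ax]  ⊢ p2, p2⊥

Result: YES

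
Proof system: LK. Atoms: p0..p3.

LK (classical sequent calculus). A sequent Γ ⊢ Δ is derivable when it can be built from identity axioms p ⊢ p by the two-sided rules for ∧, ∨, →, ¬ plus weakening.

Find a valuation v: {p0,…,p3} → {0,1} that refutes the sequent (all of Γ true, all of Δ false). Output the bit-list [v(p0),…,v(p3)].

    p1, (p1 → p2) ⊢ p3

Truth-table refutation:
  v=0000: Γ:[p1=F, (p1 → p2)=T] Δ:[p3=F] refutes=False
  v=0001: Γ:[p1=F, (p1 → p2)=T] Δ:[p3=T] refutes=False
  v=0010: Γ:[p1=F, (p1 → p2)=T] Δ:[p3=F] refutes=False
  v=0011: Γ:[p1=F, (p1 → p2)=T] Δ:[p3=T] refutes=False
  v=0100: Γ:[p1=T, (p1 → p2)=F] Δ:[p3=F] refutes=False
  v=0101: Γ:[p1=T, (p1 → p2)=F] Δ:[p3=T] refutes=False
  v=0110: Γ:[p1=T, (p1 → p2)=T] Δ:[p3=F] refutes=True  ← countermodel

Result: [0, 1, 1, 0]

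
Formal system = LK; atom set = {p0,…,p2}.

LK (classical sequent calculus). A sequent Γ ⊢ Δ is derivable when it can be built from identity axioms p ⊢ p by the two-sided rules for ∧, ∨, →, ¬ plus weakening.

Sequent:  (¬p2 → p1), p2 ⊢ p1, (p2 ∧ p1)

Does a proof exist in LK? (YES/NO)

Search for a countermodel by truth-table:
  v=000: Γ:[(¬p2 → p1)=F, p2=F] Δ:[p1=F, (p2 ∧ p1)=F] refutes=False
  v=001: Γ:[(¬p2 → p1)=T, p2=T] Δ:[p1=F, (p2 ∧ p1)=F] refutes=True  ← countermodel

Result: NO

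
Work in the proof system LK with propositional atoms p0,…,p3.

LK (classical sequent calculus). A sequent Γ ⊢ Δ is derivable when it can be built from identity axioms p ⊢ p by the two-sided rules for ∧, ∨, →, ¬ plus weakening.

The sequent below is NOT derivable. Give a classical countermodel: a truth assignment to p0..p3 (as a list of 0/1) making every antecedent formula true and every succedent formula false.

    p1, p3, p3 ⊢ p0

Enumerate valuations to refute Γ ⊢ Δ:
  v=0000: Γ:[p1=F, p3=F, p3=F] Δ:[p0=F] refutes=False
  v=0001: Γ:[p1=F, p3=T, p3=T] Δ:[p0=F] refutes=False
  v=0010: Γ:[p1=F, p3=F, p3=F] Δ:[p0=F] refutes=False
  v=0011: Γ:[p1=F, p3=T, p3=T] Δ:[p0=F] refutes=False
  v=0100: Γ:[p1=T, p3=F, p3=F] Δ:[p0=F] refutes=False
  v=0101: Γ:[p1=T, p3=T, p3=T] Δ:[p0=F] refutes=True  ← countermodel

Result: [0, 1, 0, 1]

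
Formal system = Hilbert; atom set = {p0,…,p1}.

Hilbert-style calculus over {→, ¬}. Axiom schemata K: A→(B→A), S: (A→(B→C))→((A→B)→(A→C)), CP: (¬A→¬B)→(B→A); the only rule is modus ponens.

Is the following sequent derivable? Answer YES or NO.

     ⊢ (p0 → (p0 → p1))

Truth-table refutation:
  v=00: Γ:[] Δ:[(p0 → (p0 → p1))=T] refutes=False
  v=01: Γ:[] Δ:[(p0 → (p0 → p1))=T] refutes=False
  v=10: Γ:[] Δ:[(p0 → (p0 → p1))=F] refutes=True  ← countermodel

Result: NO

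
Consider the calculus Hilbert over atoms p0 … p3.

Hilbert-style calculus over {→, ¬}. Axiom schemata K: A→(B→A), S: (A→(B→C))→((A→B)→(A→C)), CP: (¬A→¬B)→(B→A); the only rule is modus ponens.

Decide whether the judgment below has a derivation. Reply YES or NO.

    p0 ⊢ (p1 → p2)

Enumerate valuations to refute Γ ⊢ Δ:
  v=0000: Γ:[p0=F] Δ:[(p1 → p2)=T] refutes=False
  v=0001: Γ:[p0=F] Δ:[(p1 → p2)=T] refutes=False
  v=0010: Γ:[p0=F] Δ:[(p1 → p2)=T] refutes=False
  v=0011: Γ:[p0=F] Δ:[(p1 → p2)=T] refutes=False
  v=0100: Γ:[p0=F] Δ:[(p1 → p2)=F] refutes=False
  v=0101: Γ:[p0=F] Δ:[(p1 → p2)=F] refutes=False
  v=0110: Γ:[p0=F] Δ:[(p1 → p2)=T] refutes=False
  v=0111: Γ:[p0=F] Δ:[(p1 → p2)=T] refutes=False
  v=1000: Γ:[p0=T] Δ:[(p1 → p2)=T] refutes=False
  v=1001: Γ:[p0=T] Δ:[(p1 → p2)=T] refutes=False
  v=1010: Γ:[p0=T] Δ:[(p1 → p2)=T] refutes=False
  v=1011: Γ:[p0=T] Δ:[(p1 → p2)=T] refutes=False
  v=1100: Γ:[p0=T] Δ:[(p1 → p2)=F] refutes=True  ← countermodel

Result: NO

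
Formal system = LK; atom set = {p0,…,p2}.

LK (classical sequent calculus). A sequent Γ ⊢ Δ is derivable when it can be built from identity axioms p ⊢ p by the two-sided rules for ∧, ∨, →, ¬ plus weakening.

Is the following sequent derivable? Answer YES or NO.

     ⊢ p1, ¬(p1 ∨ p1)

Derivation (root first):
[¬R]  ⊢ p1, ¬(p1 ∨ p1)
  [∨L] (p1 ∨ p1) ⊢ p1
    [WR] p1 ⊢ p1, p1
      [Ax] p1 ⊢ p1
    [WR] p1 ⊢ p1, p1
      [Ax] p1 ⊢ p1

Result: YES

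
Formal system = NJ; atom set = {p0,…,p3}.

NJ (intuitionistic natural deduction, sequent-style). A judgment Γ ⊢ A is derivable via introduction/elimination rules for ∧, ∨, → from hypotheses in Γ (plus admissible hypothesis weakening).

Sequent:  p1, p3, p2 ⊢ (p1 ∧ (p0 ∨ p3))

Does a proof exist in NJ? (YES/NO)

Derivation (root first):
[Wk] p1, p3, p2 ⊢ (p1 ∧ (p0 ∨ p3))
  [∧I] p1, p3 ⊢ (p1 ∧ (p0 ∨ p3))
    [Ax] p1 ⊢ p1
    [∨I₂] p3 ⊢ (p0 ∨ p3)
      [Ax] p3 ⊢ p3

Result: YES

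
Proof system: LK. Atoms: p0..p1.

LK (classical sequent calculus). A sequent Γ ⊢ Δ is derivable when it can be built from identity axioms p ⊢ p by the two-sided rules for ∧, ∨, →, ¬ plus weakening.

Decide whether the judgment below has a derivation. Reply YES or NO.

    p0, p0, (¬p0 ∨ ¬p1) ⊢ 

Enumerate valuations to refute Γ ⊢ Δ:
  v=00: Γ:[p0=F, p0=F, (¬p0 ∨ ¬p1)=T] Δ:[] refutes=False
  v=01: Γ:[p0=F, p0=F, (¬p0 ∨ ¬p1)=T] Δ:[] refutes=False
  v=10: Γ:[p0=T, p0=T, (¬p0 ∨ ¬p1)=T] Δ:[] refutes=True  ← countermodel

Result: NO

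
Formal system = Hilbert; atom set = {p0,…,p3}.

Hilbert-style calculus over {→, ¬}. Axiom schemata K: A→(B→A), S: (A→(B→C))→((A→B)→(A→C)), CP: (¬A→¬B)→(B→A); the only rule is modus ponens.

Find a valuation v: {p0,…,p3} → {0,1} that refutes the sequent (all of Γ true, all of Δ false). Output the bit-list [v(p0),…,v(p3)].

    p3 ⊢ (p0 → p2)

Truth-table refutation:
  v=0000: Γ:[p3=F] Δ:[(p0 → p2)=T] refutes=False
  v=0001: Γ:[p3=T] Δ:[(p0 → p2)=T] refutes=False
  v=0010: Γ:[p3=F] Δ:[(p0 → p2)=T] refutes=False
  v=0011: Γ:[p3=T] Δ:[(p0 → p2)=T] refutes=False
  v=0100: Γ:[p3=F] Δ:[(p0 → p2)=T] refutes=False
  v=0101: Γ:[p3=T] Δ:[(p0 → p2)=T] refutes=False
  v=0110: Γ:[p3=F] Δ:[(p0 → p2)=T] refutes=False
  v=0111: Γ:[p3=T] Δ:[(p0 → p2)=T] refutes=False
  v=1000: Γ:[p3=F] Δ:[(p0 → p2)=F] refutes=False
  v=1001: Γ:[p3=T] Δ:[(p0 → p2)=F] refutes=True  ← countermodel

Result: [1, 0, 0, 1]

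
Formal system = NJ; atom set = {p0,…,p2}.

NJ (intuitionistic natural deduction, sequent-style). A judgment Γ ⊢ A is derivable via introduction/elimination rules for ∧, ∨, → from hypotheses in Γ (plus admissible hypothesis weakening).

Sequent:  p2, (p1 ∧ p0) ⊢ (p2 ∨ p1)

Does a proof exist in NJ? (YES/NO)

Derivation trace:
[Wk] p2, (p1 ∧ p0) ⊢ (p2 ∨ p1)
  [∨I₁] p2 ⊢ (p2 ∨ p1)
    [Ax] p2 ⊢ p2

Result: YES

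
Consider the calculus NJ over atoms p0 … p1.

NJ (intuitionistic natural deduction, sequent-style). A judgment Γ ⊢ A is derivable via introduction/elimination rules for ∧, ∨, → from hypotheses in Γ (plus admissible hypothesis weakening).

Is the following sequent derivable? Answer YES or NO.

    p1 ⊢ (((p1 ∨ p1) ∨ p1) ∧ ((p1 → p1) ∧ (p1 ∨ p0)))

Derivation trace:
[∧I] p1 ⊢ (((p1 ∨ p1) ∨ p1) ∧ ((p1 → p1) ∧ (p1 ∨ p0)))
  [∨I₁] p1 ⊢ ((p1 ∨ p1) ∨ p1)
    [∨I₁] p1 ⊢ (p1 ∨ p1)
      [Ax] p1 ⊢ p1
  [∧I] p1 ⊢ ((p1 → p1) ∧ (p1 ∨ p0))
    [→I]  ⊢ (p1 → p1)
      [Ax] p1 ⊢ p1
    [∨I₁] p1 ⊢ (p1 ∨ p0)
      [Ax] p1 ⊢ p1

Result: YES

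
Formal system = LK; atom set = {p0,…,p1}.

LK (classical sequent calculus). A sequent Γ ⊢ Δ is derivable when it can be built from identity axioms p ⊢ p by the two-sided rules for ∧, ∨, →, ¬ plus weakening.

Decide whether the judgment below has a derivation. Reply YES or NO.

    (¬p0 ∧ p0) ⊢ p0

Derivation trace:
[WR] (¬p0 ∧ p0) ⊢ p0
  [∧L] (¬p0 ∧ p0) ⊢ 
    [¬L] p0, ¬p0 ⊢ 
      [Ax] p0 ⊢ p0

Result: YES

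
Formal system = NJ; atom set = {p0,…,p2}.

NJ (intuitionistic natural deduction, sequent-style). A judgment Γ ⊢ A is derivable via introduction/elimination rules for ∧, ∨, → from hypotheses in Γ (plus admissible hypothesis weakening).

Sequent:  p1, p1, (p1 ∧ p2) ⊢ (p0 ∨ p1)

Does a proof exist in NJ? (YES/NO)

Proof tree:
[∨I₂] p1, p1, (p1 ∧ p2) ⊢ (p0 ∨ p1)
  [Wk] p1, p1, (p1 ∧ p2) ⊢ p1
    [Wk] p1, p1 ⊢ p1
      [Ax] p1 ⊢ p1

Result: YES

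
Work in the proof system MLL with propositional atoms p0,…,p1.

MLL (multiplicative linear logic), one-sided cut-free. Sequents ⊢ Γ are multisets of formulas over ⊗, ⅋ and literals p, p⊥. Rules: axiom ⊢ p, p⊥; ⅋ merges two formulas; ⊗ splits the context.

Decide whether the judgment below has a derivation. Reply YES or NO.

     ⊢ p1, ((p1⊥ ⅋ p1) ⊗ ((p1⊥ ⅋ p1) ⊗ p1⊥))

Proof tree:
[⊗]  ⊢ p1, ((p1⊥ ⅋ p1) ⊗ ((p1⊥ ⅋ p1) ⊗ p1⊥))
  [⅋]  ⊢ (p1⊥ ⅋ p1)
    [Ax]  ⊢ p1, p1⊥
  [⊗]  ⊢ p1, ((p1⊥ ⅋ p1) ⊗ p1⊥)
    [⅋]  ⊢ (p1⊥ ⅋ p1)
      [Ax]  ⊢ p1, p1⊥
    [Ax]  ⊢ p1, p1⊥

Result: YES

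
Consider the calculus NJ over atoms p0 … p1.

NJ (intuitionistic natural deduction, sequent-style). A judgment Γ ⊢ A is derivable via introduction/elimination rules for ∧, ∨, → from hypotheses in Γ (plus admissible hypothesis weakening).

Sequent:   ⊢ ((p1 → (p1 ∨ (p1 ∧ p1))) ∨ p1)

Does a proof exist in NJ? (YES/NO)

Proof tree:
[∨I₁]  ⊢ ((p1 → (p1 ∨ (p1 ∧ p1))) ∨ p1)
  [→I]  ⊢ (p1 → (p1 ∨ (p1 ∧ p1)))
    [∨I₂] p1 ⊢ (p1 ∨ (p1 ∧ p1))
      [∧I] p1 ⊢ (p1 ∧ p1)
        [Ax] p1 ⊢ p1
        [Ax] p1 ⊢ p1

Result: YES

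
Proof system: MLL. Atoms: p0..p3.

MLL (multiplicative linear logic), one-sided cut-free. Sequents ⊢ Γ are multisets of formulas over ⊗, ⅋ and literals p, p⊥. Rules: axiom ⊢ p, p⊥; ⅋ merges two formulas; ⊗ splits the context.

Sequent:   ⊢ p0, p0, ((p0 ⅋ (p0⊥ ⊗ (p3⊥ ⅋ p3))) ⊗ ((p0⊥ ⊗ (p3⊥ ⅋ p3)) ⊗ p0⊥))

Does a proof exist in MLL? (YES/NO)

Proof tree:
[⊗]  ⊢ p0, p0, ((p0 ⅋ (p0⊥ ⊗ (p3⊥ ⅋ p3))) ⊗ ((p0⊥ ⊗ (p3⊥ ⅋ p3)) ⊗ p0⊥))
  [⅋]  ⊢ (p0 ⅋ (p0⊥ ⊗ (p3⊥ ⅋ p3)))
    [⊗]  ⊢ p0, (p0⊥ ⊗ (p3⊥ ⅋ p3))
      [Ax]  ⊢ p0, p0⊥
      [⅋]  ⊢ (p3⊥ ⅋ p3)
        [Ax]  ⊢ p3, p3⊥
  [⊗]  ⊢ p0, p0, ((p0⊥ ⊗ (p3⊥ ⅋ p3)) ⊗ p0⊥)
    [⊗]  ⊢ p0, (p0⊥ ⊗ (p3⊥ ⅋ p3))
      [Ax]  ⊢ p0, p0⊥
      [⅋]  ⊢ (p3⊥ ⅋ p3)
        [Ax]  ⊢ p3, p3⊥
    [Ax]  ⊢ p0, p0⊥

Result: YES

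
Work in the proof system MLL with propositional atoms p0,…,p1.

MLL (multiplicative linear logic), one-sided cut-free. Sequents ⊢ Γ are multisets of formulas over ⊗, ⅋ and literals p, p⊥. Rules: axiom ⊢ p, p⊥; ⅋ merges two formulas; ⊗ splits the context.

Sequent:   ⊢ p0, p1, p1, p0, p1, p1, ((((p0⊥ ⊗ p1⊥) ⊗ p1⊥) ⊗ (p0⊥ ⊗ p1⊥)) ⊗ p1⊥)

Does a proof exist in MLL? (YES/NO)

Proof tree:
[⊗]  ⊢ p0, p1, p1, p0, p1, p1, ((((p0⊥ ⊗ p1⊥) ⊗ p1⊥) ⊗ (p0⊥ ⊗ p1⊥)) ⊗ p1⊥)
  [⊗]  ⊢ p0, p1, p1, p0, p1, (((p0⊥ ⊗ p1⊥) ⊗ p1⊥) ⊗ (p0⊥ ⊗ p1⊥))
    [⊗]  ⊢ p0, p1, p1, ((p0⊥ ⊗ p1⊥) ⊗ p1⊥)
      [⊗]  ⊢ p0, p1, (p0⊥ ⊗ p1⊥)
        [Ax]  ⊢ p0, p0⊥
        [Ax]  ⊢ p1, p1⊥
      [Ax]  ⊢ p1, p1⊥
    [⊗]  ⊢ p0, p1, (p0⊥ ⊗ p1⊥)
      [Ax]  ⊢ p0, p0⊥
      [Ax]  ⊢ p1, p1⊥
  [Ax]  ⊢ p1, p1⊥

Result: YES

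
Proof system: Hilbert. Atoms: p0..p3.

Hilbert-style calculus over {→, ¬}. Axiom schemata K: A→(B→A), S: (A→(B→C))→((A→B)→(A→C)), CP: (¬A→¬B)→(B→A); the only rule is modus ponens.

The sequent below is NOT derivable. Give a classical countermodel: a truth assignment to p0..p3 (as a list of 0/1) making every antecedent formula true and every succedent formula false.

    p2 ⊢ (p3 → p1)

Search for a countermodel by truth-table:
  v=0000: Γ:[p2=F] Δ:[(p3 → p1)=T] refutes=False
  v=0001: Γ:[p2=F] Δ:[(p3 → p1)=F] refutes=False
  v=0010: Γ:[p2=T] Δ:[(p3 → p1)=T] refutes=False
  v=0011: Γ:[p2=T] Δ:[(p3 → p1)=F] refutes=True  ← countermodel

Result: [0, 0, 1, 1]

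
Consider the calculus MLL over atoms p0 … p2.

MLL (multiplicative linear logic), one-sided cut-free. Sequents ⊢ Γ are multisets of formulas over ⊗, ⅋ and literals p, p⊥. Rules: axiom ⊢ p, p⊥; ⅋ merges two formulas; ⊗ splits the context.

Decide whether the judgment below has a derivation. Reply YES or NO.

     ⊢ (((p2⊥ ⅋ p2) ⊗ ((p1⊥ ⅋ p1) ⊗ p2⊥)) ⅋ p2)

Proof tree:
[⅋]  ⊢ (((p2⊥ ⅋ p2) ⊗ ((p1⊥ ⅋ p1) ⊗ p2⊥)) ⅋ p2)
  [⊗]  ⊢ p2, ((p2⊥ ⅋ p2) ⊗ ((p1⊥ ⅋ p1) ⊗ p2⊥))
    [⅋]  ⊢ (p2⊥ ⅋ p2)
      [Ax]  ⊢ p2, p2⊥
    [⊗]  ⊢ p2, ((p1⊥ ⅋ p1) ⊗ p2⊥)
      [⅋]  ⊢ (p1⊥ ⅋ p1)
        [Ax]  ⊢ p1, p1⊥
      [Ax]  ⊢ p2, p2⊥

Result: YES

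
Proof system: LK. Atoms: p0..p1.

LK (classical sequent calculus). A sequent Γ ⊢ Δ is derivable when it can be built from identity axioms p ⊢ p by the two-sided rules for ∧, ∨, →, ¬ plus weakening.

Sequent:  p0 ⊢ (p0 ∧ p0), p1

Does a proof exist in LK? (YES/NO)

Derivation (root first):
[WR] p0 ⊢ (p0 ∧ p0), p1
  [∧R] p0 ⊢ (p0 ∧ p0)
    [Ax] p0 ⊢ p0
    [Ax] p0 ⊢ p0

Result: YES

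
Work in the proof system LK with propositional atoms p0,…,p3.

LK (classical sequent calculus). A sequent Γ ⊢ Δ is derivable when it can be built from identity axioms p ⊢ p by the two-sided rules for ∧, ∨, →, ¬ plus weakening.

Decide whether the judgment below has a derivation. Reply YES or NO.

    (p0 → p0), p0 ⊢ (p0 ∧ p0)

Derivation (root first):
[∧R] (p0 → p0), p0 ⊢ (p0 ∧ p0)
  [→L] p0, (p0 → p0) ⊢ p0
    [Ax] p0 ⊢ p0
    [Ax] p0 ⊢ p0
  [→L] (p0 → p0), p0, (p0 → p0) ⊢ p0
    [→L] p0, (p0 → p0) ⊢ p0
      [Ax] p0 ⊢ p0
      [Ax] p0 ⊢ p0
    [Ax] p0 ⊢ p0

Result: YES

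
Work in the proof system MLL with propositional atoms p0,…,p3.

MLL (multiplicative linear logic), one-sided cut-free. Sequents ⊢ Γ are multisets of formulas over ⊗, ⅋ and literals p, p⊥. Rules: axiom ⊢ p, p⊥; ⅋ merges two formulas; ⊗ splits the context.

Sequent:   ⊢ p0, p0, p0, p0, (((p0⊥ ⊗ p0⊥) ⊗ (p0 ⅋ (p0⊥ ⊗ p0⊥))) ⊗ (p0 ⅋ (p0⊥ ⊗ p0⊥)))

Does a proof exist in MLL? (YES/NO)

Proof tree:
[⊗]  ⊢ p0, p0, p0, p0, (((p0⊥ ⊗ p0⊥) ⊗ (p0 ⅋ (p0⊥ ⊗ p0⊥))) ⊗ (p0 ⅋ (p0⊥ ⊗ p0⊥)))
  [⊗]  ⊢ p0, p0, p0, ((p0⊥ ⊗ p0⊥) ⊗ (p0 ⅋ (p0⊥ ⊗ p0⊥)))
    [⊗]  ⊢ p0, p0, (p0⊥ ⊗ p0⊥)
      [Ax]  ⊢ p0, p0⊥
      [Ax]  ⊢ p0, p0⊥
    [⅋]  ⊢ p0, (p0 ⅋ (p0⊥ ⊗ p0⊥))
      [⊗]  ⊢ p0, p0, (p0⊥ ⊗ p0⊥)
        [Ax]  ⊢ p0, p0⊥
        [Ax]  ⊢ p0, p0⊥
  [⅋]  ⊢ p0, (p0 ⅋ (p0⊥ ⊗ p0⊥))
    [⊗]  ⊢ p0, p0, (p0⊥ ⊗ p0⊥)
      [Ax]  ⊢ p0, p0⊥
      [Ax]  ⊢ p0, p0⊥

Result: YES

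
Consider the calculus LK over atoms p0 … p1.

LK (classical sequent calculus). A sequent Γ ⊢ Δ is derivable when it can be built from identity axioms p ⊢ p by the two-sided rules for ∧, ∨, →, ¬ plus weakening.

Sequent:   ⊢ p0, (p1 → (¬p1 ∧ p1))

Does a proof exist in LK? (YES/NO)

Search for a countermodel by truth-table:
  v=00: Γ:[] Δ:[p0=F, (p1 → (¬p1 ∧ p1))=T] refutes=False
  v=01: Γ:[] Δ:[p0=F, (p1 → (¬p1 ∧ p1))=F] refutes=True  ← countermodel

Result: NO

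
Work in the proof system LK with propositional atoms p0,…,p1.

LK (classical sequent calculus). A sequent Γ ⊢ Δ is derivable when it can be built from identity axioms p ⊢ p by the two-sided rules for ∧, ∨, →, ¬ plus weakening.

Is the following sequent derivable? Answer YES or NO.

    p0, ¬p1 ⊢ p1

Search for a countermodel by truth-table:
  v=00: Γ:[p0=F, ¬p1=T] Δ:[p1=F] refutes=False
  v=01: Γ:[p0=F, ¬p1=F] Δ:[p1=T] refutes=False
  v=10: Γ:[p0=T, ¬p1=T] Δ:[p1=F] refutes=True  ← countermodel

Result: NO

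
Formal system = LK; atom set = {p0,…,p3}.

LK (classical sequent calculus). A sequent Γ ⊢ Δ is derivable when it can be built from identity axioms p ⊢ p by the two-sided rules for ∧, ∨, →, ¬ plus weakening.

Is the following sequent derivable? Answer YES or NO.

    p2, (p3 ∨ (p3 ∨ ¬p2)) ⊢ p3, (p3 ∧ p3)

Derivation (root first):
[∨L] p2, (p3 ∨ (p3 ∨ ¬p2)) ⊢ p3, (p3 ∧ p3)
  [Ax] p3 ⊢ p3
  [∨L] p2, (p3 ∨ ¬p2) ⊢ (p3 ∧ p3)
    [∧R] p3 ⊢ (p3 ∧ p3)
      [Ax] p3 ⊢ p3
      [Ax] p3 ⊢ p3
    [¬L] p2, ¬p2 ⊢ 
      [Ax] p2 ⊢ p2

Result: YES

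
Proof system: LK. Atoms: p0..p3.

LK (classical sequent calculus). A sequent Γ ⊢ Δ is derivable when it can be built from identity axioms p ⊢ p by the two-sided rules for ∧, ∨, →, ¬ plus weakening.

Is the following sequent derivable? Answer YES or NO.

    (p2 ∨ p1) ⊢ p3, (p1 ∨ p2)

Derivation (root first):
[∨R] (p2 ∨ p1) ⊢ p3, (p1 ∨ p2)
  [∨L] (p2 ∨ p1) ⊢ p1, p2, p3
    [Ax] p2 ⊢ p2
    [WR] p1 ⊢ p1, p3
      [Ax] p1 ⊢ p1

Result: YES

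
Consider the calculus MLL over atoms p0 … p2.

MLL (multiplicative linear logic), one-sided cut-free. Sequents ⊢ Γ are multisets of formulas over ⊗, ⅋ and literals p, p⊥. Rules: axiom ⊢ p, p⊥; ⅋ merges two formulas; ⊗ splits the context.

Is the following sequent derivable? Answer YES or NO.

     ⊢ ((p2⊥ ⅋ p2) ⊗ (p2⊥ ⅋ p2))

Proof tree:
[⊗]  ⊢ ((p2⊥ ⅋ p2) ⊗ (p2⊥ ⅋ p2))
  [⅋]  ⊢ (p2⊥ ⅋ p2)
    [Ax]  ⊢ p2, p2⊥
  [⅋]  ⊢ (p2⊥ ⅋ p2)
    [Ax]  ⊢ p2, p2⊥

Result: YES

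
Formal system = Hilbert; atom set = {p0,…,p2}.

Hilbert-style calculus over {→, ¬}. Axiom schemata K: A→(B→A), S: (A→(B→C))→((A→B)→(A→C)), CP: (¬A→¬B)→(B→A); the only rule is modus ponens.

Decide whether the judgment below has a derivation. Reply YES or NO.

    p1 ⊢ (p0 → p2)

Enumerate valuations to refute Γ ⊢ Δ:
  v=000: Γ:[p1=F] Δ:[(p0 → p2)=T] refutes=False
  v=001: Γ:[p1=F] Δ:[(p0 → p2)=T] refutes=False
  v=010: Γ:[p1=T] Δ:[(p0 → p2)=T] refutes=False
  v=011: Γ:[p1=T] Δ:[(p0 → p2)=T] refutes=False
  v=100: Γ:[p1=F] Δ:[(p0 → p2)=F] refutes=False
  v=101: Γ:[p1=F] Δ:[(p0 → p2)=T] refutes=False
  v=110: Γ:[p1=T] Δ:[(p0 → p2)=F] refutes=True  ← countermodel

Result: NO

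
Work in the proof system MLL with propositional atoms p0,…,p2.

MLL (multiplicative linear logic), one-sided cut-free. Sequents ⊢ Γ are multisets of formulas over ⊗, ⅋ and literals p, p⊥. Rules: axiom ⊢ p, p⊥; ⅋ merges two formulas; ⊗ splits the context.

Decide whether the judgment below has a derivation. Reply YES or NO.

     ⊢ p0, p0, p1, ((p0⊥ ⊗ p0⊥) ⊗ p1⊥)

Proof tree:
[⊗]  ⊢ p0, p0, p1, ((p0⊥ ⊗ p0⊥) ⊗ p1⊥)
  [⊗]  ⊢ p0, p0, (p0⊥ ⊗ p0⊥)
    [Ax]  ⊢ p0, p0⊥
    [Ax]  ⊢ p0, p0⊥
  [Ax]  ⊢ p1, p1⊥

Result: YES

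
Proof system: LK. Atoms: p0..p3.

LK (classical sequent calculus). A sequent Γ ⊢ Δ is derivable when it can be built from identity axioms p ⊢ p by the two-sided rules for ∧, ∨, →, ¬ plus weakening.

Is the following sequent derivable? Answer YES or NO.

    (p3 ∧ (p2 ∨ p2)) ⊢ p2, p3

Derivation (root first):
[∧L] (p3 ∧ (p2 ∨ p2)) ⊢ p2, p3
  [∨L] p3, (p2 ∨ p2) ⊢ p2, p3
    [Ax] p2 ⊢ p2
    [WL] p3, p2 ⊢ p3
      [Ax] p3 ⊢ p3

Result: YES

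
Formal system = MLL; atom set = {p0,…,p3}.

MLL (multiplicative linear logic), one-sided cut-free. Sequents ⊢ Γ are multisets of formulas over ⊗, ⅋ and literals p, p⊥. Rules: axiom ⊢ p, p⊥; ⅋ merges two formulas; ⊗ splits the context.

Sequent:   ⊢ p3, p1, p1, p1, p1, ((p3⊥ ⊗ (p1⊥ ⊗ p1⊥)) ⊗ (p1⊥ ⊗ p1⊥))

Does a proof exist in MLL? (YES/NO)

Proof tree:
[⊗]  ⊢ p3, p1, p1, p1, p1, ((p3⊥ ⊗ (p1⊥ ⊗ p1⊥)) ⊗ (p1⊥ ⊗ p1⊥))
  [⊗]  ⊢ p3, p1, p1, (p3⊥ ⊗ (p1⊥ ⊗ p1⊥))
    [Ax]  ⊢ p3, p3⊥
    [⊗]  ⊢ p1, p1, (p1⊥ ⊗ p1⊥)
      [Ax]  ⊢ p1, p1⊥
      [Ax]  ⊢ p1, p1⊥
  [⊗]  ⊢ p1, p1, (p1⊥ ⊗ p1⊥)
    [Ax]  ⊢ p1, p1⊥
    [Ax]  ⊢ p1, p1⊥

Result: YES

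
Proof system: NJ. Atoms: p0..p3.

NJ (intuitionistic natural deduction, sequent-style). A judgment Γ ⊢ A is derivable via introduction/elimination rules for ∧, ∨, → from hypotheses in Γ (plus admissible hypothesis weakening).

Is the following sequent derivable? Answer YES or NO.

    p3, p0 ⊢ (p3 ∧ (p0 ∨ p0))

Proof tree:
[∧I] p3, p0 ⊢ (p3 ∧ (p0 ∨ p0))
  [Ax] p3 ⊢ p3
  [∨I₁] p0 ⊢ (p0 ∨ p0)
    [Ax] p0 ⊢ p0

Result: YES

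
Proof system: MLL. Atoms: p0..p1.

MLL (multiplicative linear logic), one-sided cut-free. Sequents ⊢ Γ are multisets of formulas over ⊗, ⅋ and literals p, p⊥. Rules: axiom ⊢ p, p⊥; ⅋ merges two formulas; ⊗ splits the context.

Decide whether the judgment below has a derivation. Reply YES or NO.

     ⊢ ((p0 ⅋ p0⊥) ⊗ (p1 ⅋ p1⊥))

Derivation (root first):
[⊗]  ⊢ ((p0 ⅋ p0⊥) ⊗ (p1 ⅋ p1⊥))
  [⅋]  ⊢ (p0 ⅋ p0⊥)
    [Ax]  ⊢ p0, p0⊥
  [⅋]  ⊢ (p1 ⅋ p1⊥)
    [Ax]  ⊢ p1, p1⊥

Result: YES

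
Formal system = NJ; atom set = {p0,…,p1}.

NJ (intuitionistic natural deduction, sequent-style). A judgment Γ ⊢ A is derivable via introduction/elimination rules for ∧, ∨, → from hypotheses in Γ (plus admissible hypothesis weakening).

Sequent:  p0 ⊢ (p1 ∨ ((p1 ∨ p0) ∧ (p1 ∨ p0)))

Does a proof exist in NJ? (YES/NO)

Derivation (root first):
[∨I₂] p0 ⊢ (p1 ∨ ((p1 ∨ p0) ∧ (p1 ∨ p0)))
  [∧I] p0 ⊢ ((p1 ∨ p0) ∧ (p1 ∨ p0))
    [∨I₂] p0 ⊢ (p1 ∨ p0)
      [Ax] p0 ⊢ p0
    [∨I₂] p0 ⊢ (p1 ∨ p0)
      [Ax] p0 ⊢ p0

Result: YES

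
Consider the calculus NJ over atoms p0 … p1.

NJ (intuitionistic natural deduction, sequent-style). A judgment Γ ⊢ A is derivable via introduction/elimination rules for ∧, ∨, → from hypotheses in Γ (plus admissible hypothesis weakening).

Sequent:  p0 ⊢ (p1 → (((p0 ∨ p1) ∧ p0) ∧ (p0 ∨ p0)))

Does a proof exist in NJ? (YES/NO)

Derivation trace:
[→I] p0 ⊢ (p1 → (((p0 ∨ p1) ∧ p0) ∧ (p0 ∨ p0)))
  [∧I] p1, p0 ⊢ (((p0 ∨ p1) ∧ p0) ∧ (p0 ∨ p0))
    [∧I] p1, p0 ⊢ ((p0 ∨ p1) ∧ p0)
      [∨I₂] p1 ⊢ (p0 ∨ p1)
        [Ax] p1 ⊢ p1
      [Ax] p0 ⊢ p0
    [∨I₁] p0 ⊢ (p0 ∨ p0)
      [Ax] p0 ⊢ p0

Result: YES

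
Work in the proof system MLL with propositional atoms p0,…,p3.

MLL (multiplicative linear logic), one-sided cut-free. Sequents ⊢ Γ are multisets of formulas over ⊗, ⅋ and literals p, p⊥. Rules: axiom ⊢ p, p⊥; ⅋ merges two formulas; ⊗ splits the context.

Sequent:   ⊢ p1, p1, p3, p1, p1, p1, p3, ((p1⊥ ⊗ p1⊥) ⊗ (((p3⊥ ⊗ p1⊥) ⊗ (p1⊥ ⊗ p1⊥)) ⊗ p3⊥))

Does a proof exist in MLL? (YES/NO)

Proof tree:
[⊗]  ⊢ p1, p1, p3, p1, p1, p1, p3, ((p1⊥ ⊗ p1⊥) ⊗ (((p3⊥ ⊗ p1⊥) ⊗ (p1⊥ ⊗ p1⊥)) ⊗ p3⊥))
  [⊗]  ⊢ p1, p1, (p1⊥ ⊗ p1⊥)
    [Ax]  ⊢ p1, p1⊥
    [Ax]  ⊢ p1, p1⊥
  [⊗]  ⊢ p3, p1, p1, p1, p3, (((p3⊥ ⊗ p1⊥) ⊗ (p1⊥ ⊗ p1⊥)) ⊗ p3⊥)
    [⊗]  ⊢ p3, p1, p1, p1, ((p3⊥ ⊗ p1⊥) ⊗ (p1⊥ ⊗ p1⊥))
      [⊗]  ⊢ p3, p1, (p3⊥ ⊗ p1⊥)
        [Ax]  ⊢ p3, p3⊥
        [Ax]  ⊢ p1, p1⊥
      [⊗]  ⊢ p1, p1, (p1⊥ ⊗ p1⊥)
        [Ax]  ⊢ p1, p1⊥
        [Ax]  ⊢ p1, p1⊥
    [Ax]  ⊢ p3, p3⊥

Result: YES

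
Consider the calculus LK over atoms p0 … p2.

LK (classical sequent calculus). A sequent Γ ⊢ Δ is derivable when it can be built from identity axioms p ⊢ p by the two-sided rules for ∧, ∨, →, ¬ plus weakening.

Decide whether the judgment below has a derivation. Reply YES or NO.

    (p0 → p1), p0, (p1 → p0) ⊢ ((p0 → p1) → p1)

Proof tree:
[→L] (p0 → p1), p0, (p1 → p0) ⊢ ((p0 → p1) → p1)
  [→L] p0, (p0 → p1) ⊢ p1
    [Ax] p0 ⊢ p0
    [Ax] p1 ⊢ p1
  [→R] p0 ⊢ ((p0 → p1) → p1)
    [→L] p0, (p0 → p1) ⊢ p1
      [Ax] p0 ⊢ p0
      [Ax] p1 ⊢ p1

Result: YES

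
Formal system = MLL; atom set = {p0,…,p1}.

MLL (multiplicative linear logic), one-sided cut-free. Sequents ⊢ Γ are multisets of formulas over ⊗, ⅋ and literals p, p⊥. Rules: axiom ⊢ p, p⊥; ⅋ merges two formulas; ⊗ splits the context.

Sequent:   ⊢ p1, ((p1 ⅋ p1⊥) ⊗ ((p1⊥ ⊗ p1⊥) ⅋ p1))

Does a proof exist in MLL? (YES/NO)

Proof tree:
[⊗]  ⊢ p1, ((p1 ⅋ p1⊥) ⊗ ((p1⊥ ⊗ p1⊥) ⅋ p1))
  [⅋]  ⊢ (p1 ⅋ p1⊥)
    [Ax]  ⊢ p1, p1⊥
  [⅋]  ⊢ p1, ((p1⊥ ⊗ p1⊥) ⅋ p1)
    [⊗]  ⊢ p1, p1, (p1⊥ ⊗ p1⊥)
      [Ax]  ⊢ p1, p1⊥
      [Ax]  ⊢ p1, p1⊥

Result: YES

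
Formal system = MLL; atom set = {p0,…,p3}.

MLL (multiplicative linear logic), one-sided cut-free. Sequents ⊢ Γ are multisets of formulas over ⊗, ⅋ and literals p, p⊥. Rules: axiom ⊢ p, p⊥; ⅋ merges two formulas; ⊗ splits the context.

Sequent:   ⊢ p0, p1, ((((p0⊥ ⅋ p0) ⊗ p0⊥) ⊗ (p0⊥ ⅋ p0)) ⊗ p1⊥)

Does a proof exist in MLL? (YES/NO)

Derivation (root first):
[⊗]  ⊢ p0, p1, ((((p0⊥ ⅋ p0) ⊗ p0⊥) ⊗ (p0⊥ ⅋ p0)) ⊗ p1⊥)
  [⊗]  ⊢ p0, (((p0⊥ ⅋ p0) ⊗ p0⊥) ⊗ (p0⊥ ⅋ p0))
    [⊗]  ⊢ p0, ((p0⊥ ⅋ p0) ⊗ p0⊥)
      [⅋]  ⊢ (p0⊥ ⅋ p0)
        [Ax]  ⊢ p0, p0⊥
      [Ax]  ⊢ p0, p0⊥
    [⅋]  ⊢ (p0⊥ ⅋ p0)
      [Ax]  ⊢ p0, p0⊥
  [Ax]  ⊢ p1, p1⊥

Result: YES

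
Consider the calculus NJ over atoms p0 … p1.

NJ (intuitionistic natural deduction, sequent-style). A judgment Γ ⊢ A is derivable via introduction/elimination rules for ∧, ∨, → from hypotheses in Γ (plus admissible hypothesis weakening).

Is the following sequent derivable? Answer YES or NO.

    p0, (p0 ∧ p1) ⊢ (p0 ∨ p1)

Derivation trace:
[Wk] p0, (p0 ∧ p1) ⊢ (p0 ∨ p1)
  [∨I₁] p0 ⊢ (p0 ∨ p1)
    [Ax] p0 ⊢ p0

Result: YES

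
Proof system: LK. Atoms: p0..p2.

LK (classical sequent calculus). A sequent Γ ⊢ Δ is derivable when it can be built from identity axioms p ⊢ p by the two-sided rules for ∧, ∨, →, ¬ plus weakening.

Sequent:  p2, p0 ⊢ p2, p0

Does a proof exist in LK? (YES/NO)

Derivation trace:
[WR] p2, p0 ⊢ p2, p0
  [WL] p2, p0 ⊢ p2
    [Ax] p2 ⊢ p2

Result: YES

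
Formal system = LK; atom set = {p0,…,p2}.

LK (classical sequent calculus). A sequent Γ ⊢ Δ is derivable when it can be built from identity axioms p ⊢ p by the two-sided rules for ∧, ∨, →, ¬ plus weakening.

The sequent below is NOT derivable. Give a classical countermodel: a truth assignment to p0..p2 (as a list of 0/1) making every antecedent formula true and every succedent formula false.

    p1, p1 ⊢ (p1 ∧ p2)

Enumerate valuations to refute Γ ⊢ Δ:
  v=000: Γ:[p1=F, p1=F] Δ:[(p1 ∧ p2)=F] refutes=False
  v=001: Γ:[p1=F, p1=F] Δ:[(p1 ∧ p2)=F] refutes=False
  v=010: Γ:[p1=T, p1=T] Δ:[(p1 ∧ p2)=F] refutes=True  ← countermodel

Result: [0, 1, 0]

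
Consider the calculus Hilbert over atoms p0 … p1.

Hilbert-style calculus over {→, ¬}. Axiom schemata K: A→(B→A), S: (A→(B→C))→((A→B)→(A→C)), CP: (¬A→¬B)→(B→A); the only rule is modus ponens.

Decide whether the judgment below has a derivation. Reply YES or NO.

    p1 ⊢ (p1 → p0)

Truth-table refutation:
  v=00: Γ:[p1=F] Δ:[(p1 → p0)=T] refutes=False
  v=01: Γ:[p1=T] Δ:[(p1 → p0)=F] refutes=True  ← countermodel

Result: NO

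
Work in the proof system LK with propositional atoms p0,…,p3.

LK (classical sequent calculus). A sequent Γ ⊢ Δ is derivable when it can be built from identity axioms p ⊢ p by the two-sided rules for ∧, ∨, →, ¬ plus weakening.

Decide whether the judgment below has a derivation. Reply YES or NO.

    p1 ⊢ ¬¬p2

Search for a countermodel by truth-table:
  v=0000: Γ:[p1=F] Δ:[¬¬p2=F] refutes=False
  v=0001: Γ:[p1=F] Δ:[¬¬p2=F] refutes=False
  v=0010: Γ:[p1=F] Δ:[¬¬p2=T] refutes=False
  v=0011: Γ:[p1=F] Δ:[¬¬p2=T] refutes=False
  v=0100: Γ:[p1=T] Δ:[¬¬p2=F] refutes=True  ← countermodel

Result: NO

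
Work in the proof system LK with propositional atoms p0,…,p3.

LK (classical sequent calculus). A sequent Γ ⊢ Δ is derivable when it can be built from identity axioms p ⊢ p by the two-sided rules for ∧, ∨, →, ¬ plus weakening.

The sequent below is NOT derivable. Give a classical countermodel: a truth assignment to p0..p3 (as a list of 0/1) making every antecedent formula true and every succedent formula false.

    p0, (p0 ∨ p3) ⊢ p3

Enumerate valuations to refute Γ ⊢ Δ:
  v=0000: Γ:[p0=F, (p0 ∨ p3)=F] Δ:[p3=F] refutes=False
  v=0001: Γ:[p0=F, (p0 ∨ p3)=T] Δ:[p3=T] refutes=False
  v=0010: Γ:[p0=F, (p0 ∨ p3)=F] Δ:[p3=F] refutes=False
  v=0011: Γ:[p0=F, (p0 ∨ p3)=T] Δ:[p3=T] refutes=False
  v=0100: Γ:[p0=F, (p0 ∨ p3)=F] Δ:[p3=F] refutes=False
  v=0101: Γ:[p0=F, (p0 ∨ p3)=T] Δ:[p3=T] refutes=False
  v=0110: Γ:[p0=F, (p0 ∨ p3)=F] Δ:[p3=F] refutes=False
  v=0111: Γ:[p0=F, (p0 ∨ p3)=T] Δ:[p3=T] refutes=False
  v=1000: Γ:[p0=T, (p0 ∨ p3)=T] Δ:[p3=F] refutes=True  ← countermodel

Result: [1, 0, 0, 0]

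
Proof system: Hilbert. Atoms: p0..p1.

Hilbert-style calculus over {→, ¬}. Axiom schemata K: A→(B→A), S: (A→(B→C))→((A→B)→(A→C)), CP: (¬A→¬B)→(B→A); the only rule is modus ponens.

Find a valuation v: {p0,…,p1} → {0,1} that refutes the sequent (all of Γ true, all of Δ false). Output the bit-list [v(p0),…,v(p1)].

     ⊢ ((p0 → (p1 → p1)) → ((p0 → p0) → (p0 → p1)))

Enumerate valuations to refute Γ ⊢ Δ:
  v=00: Γ:[] Δ:[((p0 → (p1 → p1)) → ((p0 → p0) → (p0 → p1)))=T] refutes=False
  v=01: Γ:[] Δ:[((p0 → (p1 → p1)) → ((p0 → p0) → (p0 → p1)))=T] refutes=False
  v=10: Γ:[] Δ:[((p0 → (p1 → p1)) → ((p0 → p0) → (p0 → p1)))=F] refutes=True  ← countermodel

Result: [1, 0]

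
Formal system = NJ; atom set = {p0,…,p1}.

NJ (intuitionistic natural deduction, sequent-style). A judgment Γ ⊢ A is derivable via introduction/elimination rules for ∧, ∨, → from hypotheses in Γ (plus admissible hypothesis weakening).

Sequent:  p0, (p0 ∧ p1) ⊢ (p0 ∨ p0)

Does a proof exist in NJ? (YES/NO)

Derivation (root first):
[Wk] p0, (p0 ∧ p1) ⊢ (p0 ∨ p0)
  [∨I₂] p0 ⊢ (p0 ∨ p0)
    [Ax] p0 ⊢ p0

Result: YES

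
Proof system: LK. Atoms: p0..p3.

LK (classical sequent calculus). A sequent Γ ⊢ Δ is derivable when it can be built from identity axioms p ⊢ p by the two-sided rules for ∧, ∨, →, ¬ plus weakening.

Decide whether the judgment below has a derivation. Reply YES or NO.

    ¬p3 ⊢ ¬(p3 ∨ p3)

Derivation (root first):
[¬R] ¬p3 ⊢ ¬(p3 ∨ p3)
  [¬L] (p3 ∨ p3), ¬p3 ⊢ 
    [∨L] (p3 ∨ p3) ⊢ p3
      [Ax] p3 ⊢ p3
      [Ax] p3 ⊢ p3

Result: YES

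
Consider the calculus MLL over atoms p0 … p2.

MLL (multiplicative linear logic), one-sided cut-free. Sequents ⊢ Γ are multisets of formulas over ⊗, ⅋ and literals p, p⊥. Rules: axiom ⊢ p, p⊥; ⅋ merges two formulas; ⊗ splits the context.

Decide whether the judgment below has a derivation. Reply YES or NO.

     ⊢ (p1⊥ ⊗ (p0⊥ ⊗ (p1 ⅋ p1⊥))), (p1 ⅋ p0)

Proof tree:
[⅋]  ⊢ (p1⊥ ⊗ (p0⊥ ⊗ (p1 ⅋ p1⊥))), (p1 ⅋ p0)
  [⊗]  ⊢ p1, p0, (p1⊥ ⊗ (p0⊥ ⊗ (p1 ⅋ p1⊥)))
    [Ax]  ⊢ p1, p1⊥
    [⊗]  ⊢ p0, (p0⊥ ⊗ (p1 ⅋ p1⊥))
      [Ax]  ⊢ p0, p0⊥
      [⅋]  ⊢ (p1 ⅋ p1⊥)
        [Ax]  ⊢ p1, p1⊥

Result: YES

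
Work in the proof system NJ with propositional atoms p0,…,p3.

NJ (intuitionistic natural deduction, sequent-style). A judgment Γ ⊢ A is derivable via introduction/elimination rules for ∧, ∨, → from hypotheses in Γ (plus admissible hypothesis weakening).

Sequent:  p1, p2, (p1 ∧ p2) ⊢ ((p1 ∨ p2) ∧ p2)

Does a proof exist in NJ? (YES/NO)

Proof tree:
[Wk] p1, p2, (p1 ∧ p2) ⊢ ((p1 ∨ p2) ∧ p2)
  [∧I] p1, p2 ⊢ ((p1 ∨ p2) ∧ p2)
    [∨I₁] p1 ⊢ (p1 ∨ p2)
      [Ax] p1 ⊢ p1
    [Ax] p2 ⊢ p2

Result: YES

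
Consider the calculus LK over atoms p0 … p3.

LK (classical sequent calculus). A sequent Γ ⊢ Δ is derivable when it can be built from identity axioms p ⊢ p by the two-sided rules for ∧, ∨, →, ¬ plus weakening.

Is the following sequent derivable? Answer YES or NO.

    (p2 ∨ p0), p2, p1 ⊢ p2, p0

Derivation (root first):
[WL] (p2 ∨ p0), p2, p1 ⊢ p2, p0
  [WL] (p2 ∨ p0), p2 ⊢ p2, p0
    [∨L] (p2 ∨ p0) ⊢ p2, p0
      [Ax] p2 ⊢ p2
      [Ax] p0 ⊢ p0

Result: YES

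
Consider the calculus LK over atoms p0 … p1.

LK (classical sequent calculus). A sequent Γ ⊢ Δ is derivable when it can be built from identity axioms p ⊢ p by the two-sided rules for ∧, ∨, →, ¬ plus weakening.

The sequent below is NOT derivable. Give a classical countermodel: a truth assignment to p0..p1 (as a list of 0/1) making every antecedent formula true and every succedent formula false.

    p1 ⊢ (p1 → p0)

Truth-table refutation:
  v=00: Γ:[p1=F] Δ:[(p1 → p0)=T] refutes=False
  v=01: Γ:[p1=T] Δ:[(p1 → p0)=F] refutes=True  ← countermodel

Result: [0, 1]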